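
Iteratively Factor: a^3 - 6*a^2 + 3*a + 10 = (a - 5)*(a^2 - a - 2) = (a - 5)*(a + 1)*(a - 2)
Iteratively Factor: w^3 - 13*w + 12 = (w - 1)*(w^2 + w - 12) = (w - 1)*(w + 4)*(w - 3)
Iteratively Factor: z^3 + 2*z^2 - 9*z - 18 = (z - 3)*(z^2 + 5*z + 6) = (z - 3)*(z + 3)*(z + 2)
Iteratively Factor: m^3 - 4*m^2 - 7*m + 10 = (m - 1)*(m^2 - 3*m - 10) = (m - 5)*(m - 1)*(m + 2)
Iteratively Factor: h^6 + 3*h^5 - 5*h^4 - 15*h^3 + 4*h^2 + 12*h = (h + 3)*(h^5 - 5*h^3 + 4*h) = h*(h + 3)*(h^4 - 5*h^2 + 4) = h*(h + 1)*(h + 3)*(h^3 - h^2 - 4*h + 4) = h*(h + 1)*(h + 2)*(h + 3)*(h^2 - 3*h + 2) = h*(h - 1)*(h + 1)*(h + 2)*(h + 3)*(h - 2)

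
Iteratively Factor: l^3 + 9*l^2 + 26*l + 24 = (l + 4)*(l^2 + 5*l + 6) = (l + 3)*(l + 4)*(l + 2)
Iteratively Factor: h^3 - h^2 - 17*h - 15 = (h + 3)*(h^2 - 4*h - 5) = (h + 1)*(h + 3)*(h - 5)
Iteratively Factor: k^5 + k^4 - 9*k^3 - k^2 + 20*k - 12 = (k + 2)*(k^4 - k^3 - 7*k^2 + 13*k - 6) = (k + 2)*(k + 3)*(k^3 - 4*k^2 + 5*k - 2) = (k - 1)*(k + 2)*(k + 3)*(k^2 - 3*k + 2) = (k - 2)*(k - 1)*(k + 2)*(k + 3)*(k - 1)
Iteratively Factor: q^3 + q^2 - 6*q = (q + 3)*(q^2 - 2*q) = q*(q + 3)*(q - 2)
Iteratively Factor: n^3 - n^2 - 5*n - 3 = (n - 3)*(n^2 + 2*n + 1) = (n - 3)*(n + 1)*(n + 1)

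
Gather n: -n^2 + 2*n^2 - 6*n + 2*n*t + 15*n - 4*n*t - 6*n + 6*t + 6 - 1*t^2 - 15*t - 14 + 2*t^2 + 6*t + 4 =n^2 + n*(3 - 2*t) + t^2 - 3*t - 4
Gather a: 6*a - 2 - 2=6*a - 4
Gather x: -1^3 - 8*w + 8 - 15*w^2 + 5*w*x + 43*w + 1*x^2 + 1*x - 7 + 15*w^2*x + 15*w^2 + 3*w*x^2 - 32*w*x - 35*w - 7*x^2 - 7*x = x^2*(3*w - 6) + x*(15*w^2 - 27*w - 6)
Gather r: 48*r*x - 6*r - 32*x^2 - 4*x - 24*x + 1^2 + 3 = r*(48*x - 6) - 32*x^2 - 28*x + 4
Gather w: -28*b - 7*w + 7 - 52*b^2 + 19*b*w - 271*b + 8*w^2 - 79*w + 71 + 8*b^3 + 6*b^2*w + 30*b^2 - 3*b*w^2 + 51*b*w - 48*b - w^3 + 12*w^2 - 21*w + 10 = 8*b^3 - 22*b^2 - 347*b - w^3 + w^2*(20 - 3*b) + w*(6*b^2 + 70*b - 107) + 88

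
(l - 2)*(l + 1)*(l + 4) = l^3 + 3*l^2 - 6*l - 8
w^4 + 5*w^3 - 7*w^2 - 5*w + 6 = (w - 1)^2*(w + 1)*(w + 6)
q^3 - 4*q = q*(q - 2)*(q + 2)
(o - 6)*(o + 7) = o^2 + o - 42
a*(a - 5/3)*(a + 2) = a^3 + a^2/3 - 10*a/3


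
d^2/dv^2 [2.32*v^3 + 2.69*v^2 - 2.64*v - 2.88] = 13.92*v + 5.38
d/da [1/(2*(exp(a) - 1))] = -1/(8*sinh(a/2)^2)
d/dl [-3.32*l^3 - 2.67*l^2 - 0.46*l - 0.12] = -9.96*l^2 - 5.34*l - 0.46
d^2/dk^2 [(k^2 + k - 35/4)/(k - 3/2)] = -80/(8*k^3 - 36*k^2 + 54*k - 27)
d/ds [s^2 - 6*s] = 2*s - 6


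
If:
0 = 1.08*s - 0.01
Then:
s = 0.01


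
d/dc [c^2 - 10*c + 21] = 2*c - 10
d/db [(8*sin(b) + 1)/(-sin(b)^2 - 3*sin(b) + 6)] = (8*sin(b)^2 + 2*sin(b) + 51)*cos(b)/(sin(b)^2 + 3*sin(b) - 6)^2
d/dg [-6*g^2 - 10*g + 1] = -12*g - 10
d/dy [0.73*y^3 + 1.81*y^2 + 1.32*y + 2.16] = 2.19*y^2 + 3.62*y + 1.32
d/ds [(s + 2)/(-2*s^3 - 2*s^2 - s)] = 2*(2*s^3 + 7*s^2 + 4*s + 1)/(s^2*(4*s^4 + 8*s^3 + 8*s^2 + 4*s + 1))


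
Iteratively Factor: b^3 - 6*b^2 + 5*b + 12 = (b + 1)*(b^2 - 7*b + 12) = (b - 3)*(b + 1)*(b - 4)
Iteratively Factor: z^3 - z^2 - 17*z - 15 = (z - 5)*(z^2 + 4*z + 3) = (z - 5)*(z + 3)*(z + 1)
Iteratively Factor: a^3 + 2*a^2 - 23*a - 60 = (a + 4)*(a^2 - 2*a - 15) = (a - 5)*(a + 4)*(a + 3)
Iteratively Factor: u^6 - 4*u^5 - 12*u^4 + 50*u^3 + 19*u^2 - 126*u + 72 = (u - 4)*(u^5 - 12*u^3 + 2*u^2 + 27*u - 18) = (u - 4)*(u + 2)*(u^4 - 2*u^3 - 8*u^2 + 18*u - 9) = (u - 4)*(u - 1)*(u + 2)*(u^3 - u^2 - 9*u + 9) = (u - 4)*(u - 1)^2*(u + 2)*(u^2 - 9) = (u - 4)*(u - 3)*(u - 1)^2*(u + 2)*(u + 3)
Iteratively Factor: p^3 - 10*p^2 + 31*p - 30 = (p - 5)*(p^2 - 5*p + 6) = (p - 5)*(p - 3)*(p - 2)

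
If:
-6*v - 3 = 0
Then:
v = -1/2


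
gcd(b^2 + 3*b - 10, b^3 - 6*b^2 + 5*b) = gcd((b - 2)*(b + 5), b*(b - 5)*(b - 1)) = 1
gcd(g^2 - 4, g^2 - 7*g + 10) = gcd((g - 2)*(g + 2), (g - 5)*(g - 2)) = g - 2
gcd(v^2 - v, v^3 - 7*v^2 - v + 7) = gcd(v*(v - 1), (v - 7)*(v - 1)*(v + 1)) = v - 1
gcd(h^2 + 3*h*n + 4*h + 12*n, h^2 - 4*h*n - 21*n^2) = h + 3*n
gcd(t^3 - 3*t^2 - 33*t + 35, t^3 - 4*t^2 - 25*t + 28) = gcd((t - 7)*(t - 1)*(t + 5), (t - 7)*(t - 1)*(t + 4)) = t^2 - 8*t + 7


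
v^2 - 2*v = v*(v - 2)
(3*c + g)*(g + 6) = 3*c*g + 18*c + g^2 + 6*g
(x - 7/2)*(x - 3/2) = x^2 - 5*x + 21/4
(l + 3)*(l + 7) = l^2 + 10*l + 21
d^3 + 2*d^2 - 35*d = d*(d - 5)*(d + 7)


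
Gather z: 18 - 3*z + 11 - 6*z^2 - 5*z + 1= -6*z^2 - 8*z + 30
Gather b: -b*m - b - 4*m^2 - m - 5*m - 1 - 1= b*(-m - 1) - 4*m^2 - 6*m - 2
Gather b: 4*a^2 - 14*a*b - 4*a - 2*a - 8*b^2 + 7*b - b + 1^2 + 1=4*a^2 - 6*a - 8*b^2 + b*(6 - 14*a) + 2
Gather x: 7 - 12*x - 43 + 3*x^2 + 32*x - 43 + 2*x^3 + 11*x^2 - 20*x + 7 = 2*x^3 + 14*x^2 - 72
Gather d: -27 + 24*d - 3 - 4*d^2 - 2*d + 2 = -4*d^2 + 22*d - 28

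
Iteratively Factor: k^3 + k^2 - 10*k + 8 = (k - 1)*(k^2 + 2*k - 8) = (k - 1)*(k + 4)*(k - 2)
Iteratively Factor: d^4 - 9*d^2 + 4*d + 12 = (d + 1)*(d^3 - d^2 - 8*d + 12) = (d - 2)*(d + 1)*(d^2 + d - 6) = (d - 2)*(d + 1)*(d + 3)*(d - 2)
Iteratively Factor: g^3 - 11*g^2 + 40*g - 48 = (g - 4)*(g^2 - 7*g + 12) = (g - 4)*(g - 3)*(g - 4)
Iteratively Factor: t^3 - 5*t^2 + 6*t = (t - 2)*(t^2 - 3*t) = t*(t - 2)*(t - 3)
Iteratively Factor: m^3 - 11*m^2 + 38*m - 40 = (m - 4)*(m^2 - 7*m + 10) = (m - 5)*(m - 4)*(m - 2)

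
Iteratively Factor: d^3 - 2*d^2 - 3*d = (d - 3)*(d^2 + d) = d*(d - 3)*(d + 1)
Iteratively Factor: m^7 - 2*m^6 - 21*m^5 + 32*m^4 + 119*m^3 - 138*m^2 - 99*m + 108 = (m + 1)*(m^6 - 3*m^5 - 18*m^4 + 50*m^3 + 69*m^2 - 207*m + 108) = (m - 1)*(m + 1)*(m^5 - 2*m^4 - 20*m^3 + 30*m^2 + 99*m - 108) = (m - 4)*(m - 1)*(m + 1)*(m^4 + 2*m^3 - 12*m^2 - 18*m + 27) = (m - 4)*(m - 1)*(m + 1)*(m + 3)*(m^3 - m^2 - 9*m + 9) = (m - 4)*(m - 1)*(m + 1)*(m + 3)^2*(m^2 - 4*m + 3) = (m - 4)*(m - 1)^2*(m + 1)*(m + 3)^2*(m - 3)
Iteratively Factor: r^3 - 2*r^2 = (r)*(r^2 - 2*r) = r^2*(r - 2)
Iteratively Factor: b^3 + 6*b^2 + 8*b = (b + 2)*(b^2 + 4*b) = b*(b + 2)*(b + 4)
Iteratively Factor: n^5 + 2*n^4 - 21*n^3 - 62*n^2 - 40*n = (n + 1)*(n^4 + n^3 - 22*n^2 - 40*n) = n*(n + 1)*(n^3 + n^2 - 22*n - 40) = n*(n - 5)*(n + 1)*(n^2 + 6*n + 8) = n*(n - 5)*(n + 1)*(n + 2)*(n + 4)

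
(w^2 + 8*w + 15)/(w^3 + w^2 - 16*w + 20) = (w + 3)/(w^2 - 4*w + 4)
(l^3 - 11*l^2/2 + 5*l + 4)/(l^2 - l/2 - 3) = (2*l^2 - 7*l - 4)/(2*l + 3)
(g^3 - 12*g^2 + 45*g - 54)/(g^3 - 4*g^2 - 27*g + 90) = (g - 3)/(g + 5)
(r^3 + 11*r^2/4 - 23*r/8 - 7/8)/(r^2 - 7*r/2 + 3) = (8*r^3 + 22*r^2 - 23*r - 7)/(4*(2*r^2 - 7*r + 6))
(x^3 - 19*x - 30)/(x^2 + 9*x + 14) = (x^2 - 2*x - 15)/(x + 7)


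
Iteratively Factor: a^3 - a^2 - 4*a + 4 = (a - 1)*(a^2 - 4) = (a - 2)*(a - 1)*(a + 2)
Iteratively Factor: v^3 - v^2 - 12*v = (v - 4)*(v^2 + 3*v) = v*(v - 4)*(v + 3)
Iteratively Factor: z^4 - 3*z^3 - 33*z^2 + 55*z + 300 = (z + 3)*(z^3 - 6*z^2 - 15*z + 100) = (z - 5)*(z + 3)*(z^2 - z - 20) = (z - 5)^2*(z + 3)*(z + 4)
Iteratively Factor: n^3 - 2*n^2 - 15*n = (n)*(n^2 - 2*n - 15) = n*(n + 3)*(n - 5)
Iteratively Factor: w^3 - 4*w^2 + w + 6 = (w - 3)*(w^2 - w - 2) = (w - 3)*(w + 1)*(w - 2)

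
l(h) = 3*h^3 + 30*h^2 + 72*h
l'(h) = 9*h^2 + 60*h + 72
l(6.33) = 2418.74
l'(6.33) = 812.42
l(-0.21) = -13.82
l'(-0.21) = 59.80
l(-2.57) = -37.82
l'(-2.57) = -22.76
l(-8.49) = -284.76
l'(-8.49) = 211.32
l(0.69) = 64.95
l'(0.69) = 117.68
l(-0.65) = -34.95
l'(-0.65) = 36.80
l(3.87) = 901.83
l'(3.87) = 438.99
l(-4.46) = 9.48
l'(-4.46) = -16.58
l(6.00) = 2160.00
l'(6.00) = 756.00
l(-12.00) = -1728.00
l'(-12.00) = 648.00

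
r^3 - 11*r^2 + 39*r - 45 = (r - 5)*(r - 3)^2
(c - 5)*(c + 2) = c^2 - 3*c - 10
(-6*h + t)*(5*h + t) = -30*h^2 - h*t + t^2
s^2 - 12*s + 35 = (s - 7)*(s - 5)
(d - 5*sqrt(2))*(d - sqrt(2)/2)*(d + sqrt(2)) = d^3 - 9*sqrt(2)*d^2/2 - 6*d + 5*sqrt(2)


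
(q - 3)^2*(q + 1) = q^3 - 5*q^2 + 3*q + 9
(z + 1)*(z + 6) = z^2 + 7*z + 6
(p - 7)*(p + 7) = p^2 - 49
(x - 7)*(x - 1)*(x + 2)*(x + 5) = x^4 - x^3 - 39*x^2 - 31*x + 70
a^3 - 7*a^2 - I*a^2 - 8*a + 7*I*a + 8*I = (a - 8)*(a + 1)*(a - I)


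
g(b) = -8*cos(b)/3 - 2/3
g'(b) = 8*sin(b)/3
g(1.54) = -0.75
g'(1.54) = 2.67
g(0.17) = -3.29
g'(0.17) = 0.45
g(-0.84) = -2.45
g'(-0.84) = -1.99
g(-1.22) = -1.58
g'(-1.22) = -2.50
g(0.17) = -3.29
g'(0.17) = 0.45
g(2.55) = 1.55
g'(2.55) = 1.49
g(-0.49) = -3.02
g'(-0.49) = -1.26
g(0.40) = -3.12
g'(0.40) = 1.04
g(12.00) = -2.92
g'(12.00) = -1.43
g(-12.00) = -2.92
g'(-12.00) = 1.43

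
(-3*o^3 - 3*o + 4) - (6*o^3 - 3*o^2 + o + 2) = -9*o^3 + 3*o^2 - 4*o + 2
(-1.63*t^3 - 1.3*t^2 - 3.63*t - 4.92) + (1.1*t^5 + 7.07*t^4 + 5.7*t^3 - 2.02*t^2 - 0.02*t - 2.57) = 1.1*t^5 + 7.07*t^4 + 4.07*t^3 - 3.32*t^2 - 3.65*t - 7.49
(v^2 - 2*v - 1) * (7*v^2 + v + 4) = 7*v^4 - 13*v^3 - 5*v^2 - 9*v - 4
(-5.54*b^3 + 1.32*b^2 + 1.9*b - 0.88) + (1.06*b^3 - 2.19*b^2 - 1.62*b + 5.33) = -4.48*b^3 - 0.87*b^2 + 0.28*b + 4.45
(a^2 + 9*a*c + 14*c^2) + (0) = a^2 + 9*a*c + 14*c^2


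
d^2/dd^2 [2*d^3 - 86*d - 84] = 12*d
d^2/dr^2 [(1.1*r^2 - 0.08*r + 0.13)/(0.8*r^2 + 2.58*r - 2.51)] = (8.88178419700125e-16*r^4 - 4.6432*r^3 + 13.752*r^2 + 0.646080000000002*r + 15.076836)/(0.512*r^6 + 4.9536*r^5 + 11.15616*r^4 - 13.910328*r^3 - 35.002452*r^2 + 48.762774*r - 15.813251)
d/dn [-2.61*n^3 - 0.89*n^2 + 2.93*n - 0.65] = -7.83*n^2 - 1.78*n + 2.93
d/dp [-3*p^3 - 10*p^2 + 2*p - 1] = -9*p^2 - 20*p + 2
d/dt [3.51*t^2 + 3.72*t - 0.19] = 7.02*t + 3.72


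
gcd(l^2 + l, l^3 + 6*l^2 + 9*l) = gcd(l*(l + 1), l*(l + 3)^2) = l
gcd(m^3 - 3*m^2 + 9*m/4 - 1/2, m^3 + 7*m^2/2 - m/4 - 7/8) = m - 1/2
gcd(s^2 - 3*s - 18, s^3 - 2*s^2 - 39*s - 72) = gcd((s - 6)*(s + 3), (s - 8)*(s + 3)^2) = s + 3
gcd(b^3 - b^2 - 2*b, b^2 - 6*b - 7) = b + 1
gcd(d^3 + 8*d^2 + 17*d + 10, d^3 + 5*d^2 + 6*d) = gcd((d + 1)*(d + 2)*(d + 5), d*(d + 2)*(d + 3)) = d + 2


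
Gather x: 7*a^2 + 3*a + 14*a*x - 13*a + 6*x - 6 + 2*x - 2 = 7*a^2 - 10*a + x*(14*a + 8) - 8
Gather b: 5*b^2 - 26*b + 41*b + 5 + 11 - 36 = 5*b^2 + 15*b - 20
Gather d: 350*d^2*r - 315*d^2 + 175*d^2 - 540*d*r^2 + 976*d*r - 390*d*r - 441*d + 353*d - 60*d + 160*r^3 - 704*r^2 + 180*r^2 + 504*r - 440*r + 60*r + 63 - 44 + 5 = d^2*(350*r - 140) + d*(-540*r^2 + 586*r - 148) + 160*r^3 - 524*r^2 + 124*r + 24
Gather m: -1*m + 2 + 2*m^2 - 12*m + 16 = 2*m^2 - 13*m + 18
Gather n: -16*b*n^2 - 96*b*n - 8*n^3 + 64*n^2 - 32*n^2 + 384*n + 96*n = -8*n^3 + n^2*(32 - 16*b) + n*(480 - 96*b)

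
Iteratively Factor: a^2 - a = (a - 1)*(a)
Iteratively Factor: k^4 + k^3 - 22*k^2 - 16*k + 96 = (k - 4)*(k^3 + 5*k^2 - 2*k - 24) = (k - 4)*(k + 3)*(k^2 + 2*k - 8) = (k - 4)*(k + 3)*(k + 4)*(k - 2)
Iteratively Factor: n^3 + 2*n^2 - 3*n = (n + 3)*(n^2 - n) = (n - 1)*(n + 3)*(n)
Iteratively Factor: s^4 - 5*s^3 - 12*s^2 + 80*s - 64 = (s + 4)*(s^3 - 9*s^2 + 24*s - 16) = (s - 1)*(s + 4)*(s^2 - 8*s + 16) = (s - 4)*(s - 1)*(s + 4)*(s - 4)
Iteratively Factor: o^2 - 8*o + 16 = (o - 4)*(o - 4)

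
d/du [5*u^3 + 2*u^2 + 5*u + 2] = 15*u^2 + 4*u + 5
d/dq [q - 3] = 1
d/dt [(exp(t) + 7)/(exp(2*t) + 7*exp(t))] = -exp(-t)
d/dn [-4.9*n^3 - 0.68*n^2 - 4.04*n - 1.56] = -14.7*n^2 - 1.36*n - 4.04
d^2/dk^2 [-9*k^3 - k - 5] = -54*k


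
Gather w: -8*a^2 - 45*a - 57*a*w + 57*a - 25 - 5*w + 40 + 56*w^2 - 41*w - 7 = -8*a^2 + 12*a + 56*w^2 + w*(-57*a - 46) + 8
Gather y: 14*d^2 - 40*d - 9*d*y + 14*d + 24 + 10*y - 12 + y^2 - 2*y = 14*d^2 - 26*d + y^2 + y*(8 - 9*d) + 12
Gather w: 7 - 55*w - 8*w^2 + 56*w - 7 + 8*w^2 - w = 0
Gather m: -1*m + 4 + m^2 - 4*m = m^2 - 5*m + 4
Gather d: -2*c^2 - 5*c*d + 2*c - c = -2*c^2 - 5*c*d + c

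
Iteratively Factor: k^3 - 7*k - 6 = (k + 1)*(k^2 - k - 6) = (k + 1)*(k + 2)*(k - 3)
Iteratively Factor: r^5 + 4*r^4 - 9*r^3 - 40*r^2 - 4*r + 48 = (r + 2)*(r^4 + 2*r^3 - 13*r^2 - 14*r + 24) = (r + 2)^2*(r^3 - 13*r + 12) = (r - 3)*(r + 2)^2*(r^2 + 3*r - 4) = (r - 3)*(r - 1)*(r + 2)^2*(r + 4)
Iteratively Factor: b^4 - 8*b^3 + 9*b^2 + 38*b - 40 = (b + 2)*(b^3 - 10*b^2 + 29*b - 20) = (b - 4)*(b + 2)*(b^2 - 6*b + 5) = (b - 5)*(b - 4)*(b + 2)*(b - 1)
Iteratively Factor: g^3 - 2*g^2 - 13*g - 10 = (g + 2)*(g^2 - 4*g - 5) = (g - 5)*(g + 2)*(g + 1)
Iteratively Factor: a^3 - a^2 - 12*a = (a + 3)*(a^2 - 4*a) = (a - 4)*(a + 3)*(a)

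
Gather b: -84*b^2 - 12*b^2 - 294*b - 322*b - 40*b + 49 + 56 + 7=-96*b^2 - 656*b + 112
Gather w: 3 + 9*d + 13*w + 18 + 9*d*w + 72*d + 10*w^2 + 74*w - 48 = 81*d + 10*w^2 + w*(9*d + 87) - 27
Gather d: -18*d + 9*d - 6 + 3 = -9*d - 3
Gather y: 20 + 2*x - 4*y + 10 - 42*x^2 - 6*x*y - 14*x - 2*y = -42*x^2 - 12*x + y*(-6*x - 6) + 30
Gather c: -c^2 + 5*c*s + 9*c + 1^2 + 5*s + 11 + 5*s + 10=-c^2 + c*(5*s + 9) + 10*s + 22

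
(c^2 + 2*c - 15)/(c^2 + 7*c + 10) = (c - 3)/(c + 2)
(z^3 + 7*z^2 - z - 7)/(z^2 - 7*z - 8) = (z^2 + 6*z - 7)/(z - 8)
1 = 1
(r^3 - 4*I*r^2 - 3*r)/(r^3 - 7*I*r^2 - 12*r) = (r - I)/(r - 4*I)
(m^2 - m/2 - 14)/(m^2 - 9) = (m^2 - m/2 - 14)/(m^2 - 9)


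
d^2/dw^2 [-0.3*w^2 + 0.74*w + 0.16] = -0.600000000000000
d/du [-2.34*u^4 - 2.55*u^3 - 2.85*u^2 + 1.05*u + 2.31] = -9.36*u^3 - 7.65*u^2 - 5.7*u + 1.05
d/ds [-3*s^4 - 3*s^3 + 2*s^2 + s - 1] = -12*s^3 - 9*s^2 + 4*s + 1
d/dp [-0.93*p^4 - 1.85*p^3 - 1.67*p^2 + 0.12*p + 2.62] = -3.72*p^3 - 5.55*p^2 - 3.34*p + 0.12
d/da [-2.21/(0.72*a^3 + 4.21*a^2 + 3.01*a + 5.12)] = (4.7736*a^2 + 18.6082*a + 6.6521)/(0.72*a^3 + 4.21*a^2 + 3.01*a + 5.12)^2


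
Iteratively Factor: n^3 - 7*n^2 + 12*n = (n - 4)*(n^2 - 3*n) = n*(n - 4)*(n - 3)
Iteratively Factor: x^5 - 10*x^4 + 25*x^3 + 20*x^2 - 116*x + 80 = (x - 1)*(x^4 - 9*x^3 + 16*x^2 + 36*x - 80) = (x - 5)*(x - 1)*(x^3 - 4*x^2 - 4*x + 16) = (x - 5)*(x - 2)*(x - 1)*(x^2 - 2*x - 8) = (x - 5)*(x - 2)*(x - 1)*(x + 2)*(x - 4)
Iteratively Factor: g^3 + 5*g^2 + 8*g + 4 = (g + 2)*(g^2 + 3*g + 2) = (g + 2)^2*(g + 1)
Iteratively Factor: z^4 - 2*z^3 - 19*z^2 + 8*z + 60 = (z + 2)*(z^3 - 4*z^2 - 11*z + 30) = (z - 2)*(z + 2)*(z^2 - 2*z - 15) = (z - 5)*(z - 2)*(z + 2)*(z + 3)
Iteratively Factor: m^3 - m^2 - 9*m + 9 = (m + 3)*(m^2 - 4*m + 3) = (m - 1)*(m + 3)*(m - 3)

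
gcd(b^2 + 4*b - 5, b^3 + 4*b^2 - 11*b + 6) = b - 1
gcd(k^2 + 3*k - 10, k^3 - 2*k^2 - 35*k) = k + 5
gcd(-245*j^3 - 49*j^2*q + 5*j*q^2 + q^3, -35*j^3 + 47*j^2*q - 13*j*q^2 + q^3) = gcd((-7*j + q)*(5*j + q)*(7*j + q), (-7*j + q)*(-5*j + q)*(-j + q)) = -7*j + q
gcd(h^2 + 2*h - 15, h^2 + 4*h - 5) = h + 5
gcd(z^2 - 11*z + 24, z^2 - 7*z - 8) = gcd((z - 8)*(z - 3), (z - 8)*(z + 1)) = z - 8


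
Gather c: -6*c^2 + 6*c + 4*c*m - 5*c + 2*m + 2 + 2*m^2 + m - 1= -6*c^2 + c*(4*m + 1) + 2*m^2 + 3*m + 1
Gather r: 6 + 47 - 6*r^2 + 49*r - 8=-6*r^2 + 49*r + 45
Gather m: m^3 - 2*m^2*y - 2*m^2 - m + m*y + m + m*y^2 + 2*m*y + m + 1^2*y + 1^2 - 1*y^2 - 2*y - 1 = m^3 + m^2*(-2*y - 2) + m*(y^2 + 3*y + 1) - y^2 - y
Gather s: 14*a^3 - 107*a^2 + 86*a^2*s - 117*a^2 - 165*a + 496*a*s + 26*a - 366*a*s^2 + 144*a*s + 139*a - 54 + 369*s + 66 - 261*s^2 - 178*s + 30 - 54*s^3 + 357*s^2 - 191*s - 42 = 14*a^3 - 224*a^2 - 54*s^3 + s^2*(96 - 366*a) + s*(86*a^2 + 640*a)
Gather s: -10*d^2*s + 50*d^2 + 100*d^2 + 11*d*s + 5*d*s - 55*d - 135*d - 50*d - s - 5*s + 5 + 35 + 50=150*d^2 - 240*d + s*(-10*d^2 + 16*d - 6) + 90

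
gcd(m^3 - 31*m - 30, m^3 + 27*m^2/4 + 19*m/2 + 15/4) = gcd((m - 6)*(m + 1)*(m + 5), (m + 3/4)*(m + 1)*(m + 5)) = m^2 + 6*m + 5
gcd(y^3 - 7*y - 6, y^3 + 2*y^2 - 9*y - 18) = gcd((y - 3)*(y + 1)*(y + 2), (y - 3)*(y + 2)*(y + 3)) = y^2 - y - 6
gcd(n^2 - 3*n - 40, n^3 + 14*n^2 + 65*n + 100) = n + 5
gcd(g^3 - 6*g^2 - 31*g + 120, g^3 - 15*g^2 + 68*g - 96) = g^2 - 11*g + 24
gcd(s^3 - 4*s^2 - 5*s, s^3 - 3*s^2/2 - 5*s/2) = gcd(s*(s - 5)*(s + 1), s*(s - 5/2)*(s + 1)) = s^2 + s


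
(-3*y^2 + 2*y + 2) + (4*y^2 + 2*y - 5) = y^2 + 4*y - 3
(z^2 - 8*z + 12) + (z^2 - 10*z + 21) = 2*z^2 - 18*z + 33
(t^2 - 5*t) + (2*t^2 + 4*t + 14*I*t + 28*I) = 3*t^2 - t + 14*I*t + 28*I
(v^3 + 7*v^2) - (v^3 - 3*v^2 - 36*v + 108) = 10*v^2 + 36*v - 108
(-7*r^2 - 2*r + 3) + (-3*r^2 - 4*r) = -10*r^2 - 6*r + 3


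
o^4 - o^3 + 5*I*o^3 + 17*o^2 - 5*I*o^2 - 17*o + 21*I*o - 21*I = (o - 3*I)*(o + 7*I)*(-I*o + 1)*(I*o - I)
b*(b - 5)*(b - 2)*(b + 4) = b^4 - 3*b^3 - 18*b^2 + 40*b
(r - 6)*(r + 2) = r^2 - 4*r - 12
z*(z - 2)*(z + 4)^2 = z^4 + 6*z^3 - 32*z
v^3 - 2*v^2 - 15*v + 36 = (v - 3)^2*(v + 4)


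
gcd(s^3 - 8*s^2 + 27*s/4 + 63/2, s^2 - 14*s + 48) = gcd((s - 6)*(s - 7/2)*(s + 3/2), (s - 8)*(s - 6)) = s - 6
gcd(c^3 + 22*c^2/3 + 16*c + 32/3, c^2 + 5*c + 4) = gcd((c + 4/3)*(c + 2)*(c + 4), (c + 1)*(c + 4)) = c + 4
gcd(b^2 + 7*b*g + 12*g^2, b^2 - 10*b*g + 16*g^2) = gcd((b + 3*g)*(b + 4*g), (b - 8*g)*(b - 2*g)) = 1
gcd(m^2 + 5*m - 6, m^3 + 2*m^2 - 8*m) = 1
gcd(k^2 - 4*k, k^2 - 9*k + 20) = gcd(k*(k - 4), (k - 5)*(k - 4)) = k - 4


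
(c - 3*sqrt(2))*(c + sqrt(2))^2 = c^3 - sqrt(2)*c^2 - 10*c - 6*sqrt(2)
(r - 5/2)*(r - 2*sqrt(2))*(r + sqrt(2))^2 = r^4 - 5*r^3/2 - 6*r^2 - 4*sqrt(2)*r + 15*r + 10*sqrt(2)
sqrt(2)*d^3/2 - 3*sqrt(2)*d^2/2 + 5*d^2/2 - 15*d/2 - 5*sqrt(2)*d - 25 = (d - 5)*(d + 5*sqrt(2)/2)*(sqrt(2)*d/2 + sqrt(2))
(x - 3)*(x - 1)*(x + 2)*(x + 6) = x^4 + 4*x^3 - 17*x^2 - 24*x + 36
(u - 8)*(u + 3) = u^2 - 5*u - 24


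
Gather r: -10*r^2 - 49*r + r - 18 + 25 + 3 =-10*r^2 - 48*r + 10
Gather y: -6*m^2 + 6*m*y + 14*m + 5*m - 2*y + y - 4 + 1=-6*m^2 + 19*m + y*(6*m - 1) - 3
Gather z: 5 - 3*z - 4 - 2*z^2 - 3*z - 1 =-2*z^2 - 6*z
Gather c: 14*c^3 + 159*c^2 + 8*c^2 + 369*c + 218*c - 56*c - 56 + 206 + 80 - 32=14*c^3 + 167*c^2 + 531*c + 198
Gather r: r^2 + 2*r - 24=r^2 + 2*r - 24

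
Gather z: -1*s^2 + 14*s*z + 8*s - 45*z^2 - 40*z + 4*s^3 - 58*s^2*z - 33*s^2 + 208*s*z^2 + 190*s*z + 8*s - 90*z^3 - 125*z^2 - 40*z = 4*s^3 - 34*s^2 + 16*s - 90*z^3 + z^2*(208*s - 170) + z*(-58*s^2 + 204*s - 80)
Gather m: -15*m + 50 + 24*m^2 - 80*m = 24*m^2 - 95*m + 50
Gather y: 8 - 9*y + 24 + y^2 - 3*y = y^2 - 12*y + 32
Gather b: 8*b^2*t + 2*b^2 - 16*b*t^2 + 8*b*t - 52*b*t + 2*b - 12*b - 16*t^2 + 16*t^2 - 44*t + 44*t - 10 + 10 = b^2*(8*t + 2) + b*(-16*t^2 - 44*t - 10)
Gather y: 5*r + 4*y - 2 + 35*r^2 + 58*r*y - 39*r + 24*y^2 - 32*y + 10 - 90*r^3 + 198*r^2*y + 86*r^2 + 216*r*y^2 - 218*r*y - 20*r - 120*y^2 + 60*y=-90*r^3 + 121*r^2 - 54*r + y^2*(216*r - 96) + y*(198*r^2 - 160*r + 32) + 8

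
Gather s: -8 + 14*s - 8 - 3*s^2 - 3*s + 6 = -3*s^2 + 11*s - 10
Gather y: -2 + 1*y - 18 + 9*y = 10*y - 20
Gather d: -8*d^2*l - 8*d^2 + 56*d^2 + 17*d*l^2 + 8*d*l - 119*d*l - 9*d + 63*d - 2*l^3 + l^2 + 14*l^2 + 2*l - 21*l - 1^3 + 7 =d^2*(48 - 8*l) + d*(17*l^2 - 111*l + 54) - 2*l^3 + 15*l^2 - 19*l + 6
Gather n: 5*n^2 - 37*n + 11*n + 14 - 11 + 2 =5*n^2 - 26*n + 5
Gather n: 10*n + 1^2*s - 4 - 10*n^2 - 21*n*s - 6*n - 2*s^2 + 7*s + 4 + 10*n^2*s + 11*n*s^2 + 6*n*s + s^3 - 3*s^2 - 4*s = n^2*(10*s - 10) + n*(11*s^2 - 15*s + 4) + s^3 - 5*s^2 + 4*s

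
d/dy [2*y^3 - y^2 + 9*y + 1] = 6*y^2 - 2*y + 9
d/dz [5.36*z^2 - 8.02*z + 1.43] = 10.72*z - 8.02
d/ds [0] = 0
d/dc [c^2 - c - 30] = 2*c - 1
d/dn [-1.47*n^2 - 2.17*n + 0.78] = -2.94*n - 2.17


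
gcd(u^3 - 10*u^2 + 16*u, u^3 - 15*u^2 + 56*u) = u^2 - 8*u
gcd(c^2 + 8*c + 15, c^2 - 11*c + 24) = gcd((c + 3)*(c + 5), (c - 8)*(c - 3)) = 1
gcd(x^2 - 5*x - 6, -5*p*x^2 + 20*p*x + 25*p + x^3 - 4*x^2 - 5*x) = x + 1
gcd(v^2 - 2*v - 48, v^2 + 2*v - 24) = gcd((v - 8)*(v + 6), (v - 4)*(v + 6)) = v + 6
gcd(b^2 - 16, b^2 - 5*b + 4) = b - 4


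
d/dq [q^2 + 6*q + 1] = 2*q + 6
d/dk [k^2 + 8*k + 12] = 2*k + 8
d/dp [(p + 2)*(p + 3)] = 2*p + 5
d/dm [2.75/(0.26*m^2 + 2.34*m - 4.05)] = (-1.43*m - 6.435)/(0.26*m^2 + 2.34*m - 4.05)^2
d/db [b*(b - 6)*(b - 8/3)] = 3*b^2 - 52*b/3 + 16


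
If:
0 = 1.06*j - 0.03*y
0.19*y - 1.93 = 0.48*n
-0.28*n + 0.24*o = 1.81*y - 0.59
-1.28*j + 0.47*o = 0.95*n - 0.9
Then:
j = -0.01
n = -4.18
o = -10.40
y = -0.41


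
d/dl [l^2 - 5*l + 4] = 2*l - 5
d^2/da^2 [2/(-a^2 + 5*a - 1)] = 4*(a^2 - 5*a - (2*a - 5)^2 + 1)/(a^2 - 5*a + 1)^3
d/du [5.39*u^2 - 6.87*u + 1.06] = 10.78*u - 6.87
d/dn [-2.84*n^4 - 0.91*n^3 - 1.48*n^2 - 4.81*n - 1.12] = -11.36*n^3 - 2.73*n^2 - 2.96*n - 4.81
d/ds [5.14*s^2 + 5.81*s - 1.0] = 10.28*s + 5.81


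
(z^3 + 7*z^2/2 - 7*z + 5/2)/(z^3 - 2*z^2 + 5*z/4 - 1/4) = 2*(z + 5)/(2*z - 1)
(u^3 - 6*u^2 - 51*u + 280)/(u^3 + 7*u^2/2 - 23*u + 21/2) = 2*(u^2 - 13*u + 40)/(2*u^2 - 7*u + 3)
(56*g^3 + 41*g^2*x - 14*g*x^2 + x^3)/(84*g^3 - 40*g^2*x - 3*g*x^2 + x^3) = (-8*g^2 - 7*g*x + x^2)/(-12*g^2 + 4*g*x + x^2)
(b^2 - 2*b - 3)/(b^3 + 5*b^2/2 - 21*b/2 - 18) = 2*(b + 1)/(2*b^2 + 11*b + 12)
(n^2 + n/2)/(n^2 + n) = (n + 1/2)/(n + 1)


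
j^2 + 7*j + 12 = (j + 3)*(j + 4)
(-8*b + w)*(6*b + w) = -48*b^2 - 2*b*w + w^2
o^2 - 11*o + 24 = (o - 8)*(o - 3)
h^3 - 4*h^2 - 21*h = h*(h - 7)*(h + 3)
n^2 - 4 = (n - 2)*(n + 2)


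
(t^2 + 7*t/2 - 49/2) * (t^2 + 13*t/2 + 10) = t^4 + 10*t^3 + 33*t^2/4 - 497*t/4 - 245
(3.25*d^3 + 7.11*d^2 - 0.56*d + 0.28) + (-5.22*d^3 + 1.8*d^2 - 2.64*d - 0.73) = -1.97*d^3 + 8.91*d^2 - 3.2*d - 0.45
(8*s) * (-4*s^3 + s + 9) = -32*s^4 + 8*s^2 + 72*s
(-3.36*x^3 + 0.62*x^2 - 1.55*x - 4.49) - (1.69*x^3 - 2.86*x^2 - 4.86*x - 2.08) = -5.05*x^3 + 3.48*x^2 + 3.31*x - 2.41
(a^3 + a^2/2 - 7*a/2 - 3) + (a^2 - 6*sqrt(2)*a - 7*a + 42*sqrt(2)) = a^3 + 3*a^2/2 - 21*a/2 - 6*sqrt(2)*a - 3 + 42*sqrt(2)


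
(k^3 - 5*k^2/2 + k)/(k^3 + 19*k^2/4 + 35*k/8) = 4*(2*k^2 - 5*k + 2)/(8*k^2 + 38*k + 35)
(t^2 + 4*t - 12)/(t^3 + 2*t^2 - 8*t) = (t + 6)/(t*(t + 4))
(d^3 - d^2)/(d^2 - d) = d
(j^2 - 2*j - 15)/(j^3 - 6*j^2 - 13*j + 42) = (j - 5)/(j^2 - 9*j + 14)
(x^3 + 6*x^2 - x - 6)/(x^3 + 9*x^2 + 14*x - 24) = (x + 1)/(x + 4)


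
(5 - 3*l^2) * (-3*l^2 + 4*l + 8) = 9*l^4 - 12*l^3 - 39*l^2 + 20*l + 40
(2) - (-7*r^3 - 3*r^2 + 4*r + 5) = 7*r^3 + 3*r^2 - 4*r - 3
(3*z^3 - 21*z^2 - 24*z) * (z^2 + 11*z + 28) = 3*z^5 + 12*z^4 - 171*z^3 - 852*z^2 - 672*z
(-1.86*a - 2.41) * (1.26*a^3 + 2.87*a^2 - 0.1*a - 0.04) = -2.3436*a^4 - 8.3748*a^3 - 6.7307*a^2 + 0.3154*a + 0.0964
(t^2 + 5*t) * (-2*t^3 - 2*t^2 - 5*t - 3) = -2*t^5 - 12*t^4 - 15*t^3 - 28*t^2 - 15*t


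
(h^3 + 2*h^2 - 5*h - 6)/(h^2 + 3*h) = h - 1 - 2/h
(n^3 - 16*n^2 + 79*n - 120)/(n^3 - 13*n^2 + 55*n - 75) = (n - 8)/(n - 5)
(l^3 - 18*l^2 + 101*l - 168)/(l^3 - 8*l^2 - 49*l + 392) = (l - 3)/(l + 7)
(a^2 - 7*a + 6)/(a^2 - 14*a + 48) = (a - 1)/(a - 8)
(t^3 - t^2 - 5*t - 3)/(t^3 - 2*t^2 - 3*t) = (t + 1)/t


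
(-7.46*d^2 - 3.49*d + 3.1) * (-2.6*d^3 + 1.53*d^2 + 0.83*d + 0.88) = 19.396*d^5 - 2.3398*d^4 - 19.5915*d^3 - 4.7185*d^2 - 0.4982*d + 2.728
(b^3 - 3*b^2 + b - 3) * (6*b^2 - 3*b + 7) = 6*b^5 - 21*b^4 + 22*b^3 - 42*b^2 + 16*b - 21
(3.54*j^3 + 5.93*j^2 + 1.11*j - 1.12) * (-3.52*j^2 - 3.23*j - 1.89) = -12.4608*j^5 - 32.3078*j^4 - 29.7517*j^3 - 10.8506*j^2 + 1.5197*j + 2.1168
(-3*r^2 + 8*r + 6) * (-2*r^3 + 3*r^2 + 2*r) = 6*r^5 - 25*r^4 + 6*r^3 + 34*r^2 + 12*r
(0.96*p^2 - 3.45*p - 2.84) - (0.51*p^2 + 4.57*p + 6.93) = 0.45*p^2 - 8.02*p - 9.77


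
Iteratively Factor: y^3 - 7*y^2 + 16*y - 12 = (y - 2)*(y^2 - 5*y + 6) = (y - 3)*(y - 2)*(y - 2)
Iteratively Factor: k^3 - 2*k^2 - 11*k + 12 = (k + 3)*(k^2 - 5*k + 4) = (k - 4)*(k + 3)*(k - 1)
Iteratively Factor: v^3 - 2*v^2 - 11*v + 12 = (v - 1)*(v^2 - v - 12) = (v - 1)*(v + 3)*(v - 4)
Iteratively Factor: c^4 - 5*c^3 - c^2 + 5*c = (c - 1)*(c^3 - 4*c^2 - 5*c) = (c - 5)*(c - 1)*(c^2 + c) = (c - 5)*(c - 1)*(c + 1)*(c)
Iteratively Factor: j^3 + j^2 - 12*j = (j - 3)*(j^2 + 4*j) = j*(j - 3)*(j + 4)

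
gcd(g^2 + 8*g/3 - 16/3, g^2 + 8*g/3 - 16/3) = g^2 + 8*g/3 - 16/3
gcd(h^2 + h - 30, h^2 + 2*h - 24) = h + 6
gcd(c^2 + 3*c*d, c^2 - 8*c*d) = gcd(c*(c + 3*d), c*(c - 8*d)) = c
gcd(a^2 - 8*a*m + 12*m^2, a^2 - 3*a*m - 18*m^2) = a - 6*m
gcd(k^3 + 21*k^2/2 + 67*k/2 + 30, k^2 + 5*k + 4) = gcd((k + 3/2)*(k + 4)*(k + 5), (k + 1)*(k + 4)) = k + 4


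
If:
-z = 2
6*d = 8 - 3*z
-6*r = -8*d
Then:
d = 7/3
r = 28/9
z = -2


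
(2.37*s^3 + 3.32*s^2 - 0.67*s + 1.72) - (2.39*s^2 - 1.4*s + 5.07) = 2.37*s^3 + 0.93*s^2 + 0.73*s - 3.35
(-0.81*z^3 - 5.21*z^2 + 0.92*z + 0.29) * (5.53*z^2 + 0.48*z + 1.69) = -4.4793*z^5 - 29.2001*z^4 + 1.2179*z^3 - 6.7596*z^2 + 1.694*z + 0.4901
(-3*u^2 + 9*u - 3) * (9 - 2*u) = 6*u^3 - 45*u^2 + 87*u - 27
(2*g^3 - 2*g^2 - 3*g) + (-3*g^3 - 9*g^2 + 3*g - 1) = -g^3 - 11*g^2 - 1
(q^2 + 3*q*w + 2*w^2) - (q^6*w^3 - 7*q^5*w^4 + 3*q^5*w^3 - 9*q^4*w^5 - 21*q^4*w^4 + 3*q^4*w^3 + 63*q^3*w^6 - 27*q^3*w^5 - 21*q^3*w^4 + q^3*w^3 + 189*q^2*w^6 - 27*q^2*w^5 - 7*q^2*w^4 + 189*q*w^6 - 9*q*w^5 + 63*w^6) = -q^6*w^3 + 7*q^5*w^4 - 3*q^5*w^3 + 9*q^4*w^5 + 21*q^4*w^4 - 3*q^4*w^3 - 63*q^3*w^6 + 27*q^3*w^5 + 21*q^3*w^4 - q^3*w^3 - 189*q^2*w^6 + 27*q^2*w^5 + 7*q^2*w^4 + q^2 - 189*q*w^6 + 9*q*w^5 + 3*q*w - 63*w^6 + 2*w^2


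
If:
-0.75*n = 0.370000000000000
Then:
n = -0.49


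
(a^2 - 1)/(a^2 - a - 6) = (1 - a^2)/(-a^2 + a + 6)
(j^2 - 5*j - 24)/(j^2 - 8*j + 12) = (j^2 - 5*j - 24)/(j^2 - 8*j + 12)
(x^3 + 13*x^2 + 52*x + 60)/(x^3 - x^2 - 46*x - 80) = (x + 6)/(x - 8)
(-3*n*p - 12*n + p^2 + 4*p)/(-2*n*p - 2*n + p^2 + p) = (3*n*p + 12*n - p^2 - 4*p)/(2*n*p + 2*n - p^2 - p)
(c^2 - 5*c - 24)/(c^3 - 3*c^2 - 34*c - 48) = 1/(c + 2)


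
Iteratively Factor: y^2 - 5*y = (y - 5)*(y)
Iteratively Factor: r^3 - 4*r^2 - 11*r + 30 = (r - 5)*(r^2 + r - 6) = (r - 5)*(r + 3)*(r - 2)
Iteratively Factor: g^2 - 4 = (g + 2)*(g - 2)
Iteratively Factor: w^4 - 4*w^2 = (w + 2)*(w^3 - 2*w^2) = (w - 2)*(w + 2)*(w^2) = w*(w - 2)*(w + 2)*(w)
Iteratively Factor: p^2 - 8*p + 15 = (p - 5)*(p - 3)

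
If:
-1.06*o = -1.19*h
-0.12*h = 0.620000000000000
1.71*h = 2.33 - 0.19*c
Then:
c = 58.76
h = -5.17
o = -5.80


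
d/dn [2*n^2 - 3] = 4*n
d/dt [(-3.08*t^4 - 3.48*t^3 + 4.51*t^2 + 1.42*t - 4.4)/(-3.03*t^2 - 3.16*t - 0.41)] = (18.6648*t^5 + 39.7428*t^4 + 27.0448*t^3 - 5.6686*t^2 - 30.3622*t - 14.4862)/(9.1809*t^4 + 19.1496*t^3 + 12.4702*t^2 + 2.5912*t + 0.1681)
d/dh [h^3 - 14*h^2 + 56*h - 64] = 3*h^2 - 28*h + 56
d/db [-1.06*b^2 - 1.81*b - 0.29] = -2.12*b - 1.81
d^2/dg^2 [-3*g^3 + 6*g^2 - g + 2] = 12 - 18*g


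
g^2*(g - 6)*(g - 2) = g^4 - 8*g^3 + 12*g^2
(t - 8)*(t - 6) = t^2 - 14*t + 48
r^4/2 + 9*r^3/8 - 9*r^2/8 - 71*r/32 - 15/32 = (r/2 + 1/2)*(r - 3/2)*(r + 1/4)*(r + 5/2)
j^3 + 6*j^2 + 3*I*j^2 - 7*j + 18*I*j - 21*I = (j - 1)*(j + 7)*(j + 3*I)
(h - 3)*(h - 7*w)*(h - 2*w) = h^3 - 9*h^2*w - 3*h^2 + 14*h*w^2 + 27*h*w - 42*w^2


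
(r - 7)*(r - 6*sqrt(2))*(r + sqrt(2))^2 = r^4 - 7*r^3 - 4*sqrt(2)*r^3 - 22*r^2 + 28*sqrt(2)*r^2 - 12*sqrt(2)*r + 154*r + 84*sqrt(2)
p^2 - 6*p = p*(p - 6)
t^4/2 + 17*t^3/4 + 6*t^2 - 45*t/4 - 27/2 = (t/2 + 1/2)*(t - 3/2)*(t + 3)*(t + 6)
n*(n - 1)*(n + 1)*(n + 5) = n^4 + 5*n^3 - n^2 - 5*n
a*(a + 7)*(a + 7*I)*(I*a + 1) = I*a^4 - 6*a^3 + 7*I*a^3 - 42*a^2 + 7*I*a^2 + 49*I*a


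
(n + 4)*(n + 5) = n^2 + 9*n + 20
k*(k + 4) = k^2 + 4*k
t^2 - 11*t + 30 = (t - 6)*(t - 5)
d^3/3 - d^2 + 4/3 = (d/3 + 1/3)*(d - 2)^2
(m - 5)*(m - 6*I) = m^2 - 5*m - 6*I*m + 30*I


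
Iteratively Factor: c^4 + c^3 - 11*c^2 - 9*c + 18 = (c + 2)*(c^3 - c^2 - 9*c + 9) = (c - 1)*(c + 2)*(c^2 - 9) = (c - 3)*(c - 1)*(c + 2)*(c + 3)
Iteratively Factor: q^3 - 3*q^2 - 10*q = (q)*(q^2 - 3*q - 10) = q*(q + 2)*(q - 5)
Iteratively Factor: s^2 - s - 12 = (s + 3)*(s - 4)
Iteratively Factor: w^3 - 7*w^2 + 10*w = (w - 2)*(w^2 - 5*w) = (w - 5)*(w - 2)*(w)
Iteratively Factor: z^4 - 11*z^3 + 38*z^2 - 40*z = (z - 4)*(z^3 - 7*z^2 + 10*z) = (z - 5)*(z - 4)*(z^2 - 2*z) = z*(z - 5)*(z - 4)*(z - 2)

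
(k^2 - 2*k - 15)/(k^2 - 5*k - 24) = (k - 5)/(k - 8)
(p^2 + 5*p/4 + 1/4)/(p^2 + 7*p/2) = (4*p^2 + 5*p + 1)/(2*p*(2*p + 7))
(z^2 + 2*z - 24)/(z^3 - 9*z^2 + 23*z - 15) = (z^2 + 2*z - 24)/(z^3 - 9*z^2 + 23*z - 15)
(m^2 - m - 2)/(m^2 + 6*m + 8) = (m^2 - m - 2)/(m^2 + 6*m + 8)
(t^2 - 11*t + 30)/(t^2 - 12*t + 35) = (t - 6)/(t - 7)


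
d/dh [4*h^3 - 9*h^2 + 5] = 6*h*(2*h - 3)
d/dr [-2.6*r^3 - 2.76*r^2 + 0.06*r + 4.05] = -7.8*r^2 - 5.52*r + 0.06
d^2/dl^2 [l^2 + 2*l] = 2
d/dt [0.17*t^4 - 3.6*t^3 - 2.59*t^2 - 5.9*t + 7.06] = 0.68*t^3 - 10.8*t^2 - 5.18*t - 5.9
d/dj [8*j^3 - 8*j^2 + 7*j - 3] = 24*j^2 - 16*j + 7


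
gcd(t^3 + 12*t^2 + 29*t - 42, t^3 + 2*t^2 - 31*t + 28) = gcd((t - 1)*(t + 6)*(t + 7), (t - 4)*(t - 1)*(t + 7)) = t^2 + 6*t - 7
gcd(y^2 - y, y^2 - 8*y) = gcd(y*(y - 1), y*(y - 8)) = y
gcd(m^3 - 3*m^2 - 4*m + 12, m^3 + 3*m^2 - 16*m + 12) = m - 2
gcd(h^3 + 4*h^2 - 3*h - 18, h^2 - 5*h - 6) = 1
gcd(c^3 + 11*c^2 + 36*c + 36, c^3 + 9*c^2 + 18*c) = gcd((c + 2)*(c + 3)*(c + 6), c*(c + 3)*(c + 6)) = c^2 + 9*c + 18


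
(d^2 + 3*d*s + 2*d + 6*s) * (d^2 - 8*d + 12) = d^4 + 3*d^3*s - 6*d^3 - 18*d^2*s - 4*d^2 - 12*d*s + 24*d + 72*s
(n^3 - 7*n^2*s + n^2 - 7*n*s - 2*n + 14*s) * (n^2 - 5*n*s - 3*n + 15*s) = n^5 - 12*n^4*s - 2*n^4 + 35*n^3*s^2 + 24*n^3*s - 5*n^3 - 70*n^2*s^2 + 60*n^2*s + 6*n^2 - 175*n*s^2 - 72*n*s + 210*s^2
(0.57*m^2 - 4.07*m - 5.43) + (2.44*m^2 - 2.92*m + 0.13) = 3.01*m^2 - 6.99*m - 5.3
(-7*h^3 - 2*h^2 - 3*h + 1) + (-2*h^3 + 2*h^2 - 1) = -9*h^3 - 3*h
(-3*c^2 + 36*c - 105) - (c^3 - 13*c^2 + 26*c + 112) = -c^3 + 10*c^2 + 10*c - 217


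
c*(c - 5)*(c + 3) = c^3 - 2*c^2 - 15*c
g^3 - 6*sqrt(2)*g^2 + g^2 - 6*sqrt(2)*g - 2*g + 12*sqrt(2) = (g - 1)*(g + 2)*(g - 6*sqrt(2))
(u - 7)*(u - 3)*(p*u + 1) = p*u^3 - 10*p*u^2 + 21*p*u + u^2 - 10*u + 21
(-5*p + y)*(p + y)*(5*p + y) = -25*p^3 - 25*p^2*y + p*y^2 + y^3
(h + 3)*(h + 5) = h^2 + 8*h + 15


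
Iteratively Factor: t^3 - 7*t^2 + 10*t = (t - 5)*(t^2 - 2*t) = (t - 5)*(t - 2)*(t)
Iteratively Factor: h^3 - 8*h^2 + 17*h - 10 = (h - 5)*(h^2 - 3*h + 2) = (h - 5)*(h - 2)*(h - 1)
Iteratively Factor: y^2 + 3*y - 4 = (y + 4)*(y - 1)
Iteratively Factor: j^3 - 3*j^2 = (j - 3)*(j^2) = j*(j - 3)*(j)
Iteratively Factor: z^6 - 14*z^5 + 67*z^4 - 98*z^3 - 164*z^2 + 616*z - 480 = (z - 2)*(z^5 - 12*z^4 + 43*z^3 - 12*z^2 - 188*z + 240) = (z - 3)*(z - 2)*(z^4 - 9*z^3 + 16*z^2 + 36*z - 80) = (z - 4)*(z - 3)*(z - 2)*(z^3 - 5*z^2 - 4*z + 20) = (z - 4)*(z - 3)*(z - 2)^2*(z^2 - 3*z - 10) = (z - 4)*(z - 3)*(z - 2)^2*(z + 2)*(z - 5)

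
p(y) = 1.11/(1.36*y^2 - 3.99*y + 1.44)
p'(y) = 1.11*(3.99 - 2.72*y)/(1.36*y^2 - 3.99*y + 1.44)^2 = (4.4289 - 3.0192*y)/(1.36*y^2 - 3.99*y + 1.44)^2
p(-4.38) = 0.02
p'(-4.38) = 0.01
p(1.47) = -0.75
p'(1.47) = -0.00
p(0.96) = -0.98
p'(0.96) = 1.18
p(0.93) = -1.01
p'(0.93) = 1.35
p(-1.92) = 0.08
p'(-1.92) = 0.05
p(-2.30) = 0.06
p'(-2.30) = 0.04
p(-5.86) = 0.02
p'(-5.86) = 0.00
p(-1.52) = 0.10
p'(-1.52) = 0.08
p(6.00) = 0.04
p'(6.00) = -0.02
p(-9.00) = 0.01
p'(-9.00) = 0.00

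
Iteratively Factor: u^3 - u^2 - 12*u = (u - 4)*(u^2 + 3*u) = (u - 4)*(u + 3)*(u)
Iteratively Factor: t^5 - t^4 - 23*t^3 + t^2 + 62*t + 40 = (t - 5)*(t^4 + 4*t^3 - 3*t^2 - 14*t - 8) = (t - 5)*(t + 4)*(t^3 - 3*t - 2) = (t - 5)*(t + 1)*(t + 4)*(t^2 - t - 2) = (t - 5)*(t - 2)*(t + 1)*(t + 4)*(t + 1)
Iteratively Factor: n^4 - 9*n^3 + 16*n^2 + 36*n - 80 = (n - 2)*(n^3 - 7*n^2 + 2*n + 40) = (n - 2)*(n + 2)*(n^2 - 9*n + 20) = (n - 5)*(n - 2)*(n + 2)*(n - 4)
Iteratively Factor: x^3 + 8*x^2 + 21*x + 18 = (x + 3)*(x^2 + 5*x + 6) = (x + 2)*(x + 3)*(x + 3)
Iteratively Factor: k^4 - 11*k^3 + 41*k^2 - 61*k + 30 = (k - 1)*(k^3 - 10*k^2 + 31*k - 30) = (k - 5)*(k - 1)*(k^2 - 5*k + 6) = (k - 5)*(k - 3)*(k - 1)*(k - 2)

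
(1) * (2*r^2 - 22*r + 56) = 2*r^2 - 22*r + 56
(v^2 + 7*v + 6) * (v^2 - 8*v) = v^4 - v^3 - 50*v^2 - 48*v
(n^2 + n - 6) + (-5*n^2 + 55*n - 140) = -4*n^2 + 56*n - 146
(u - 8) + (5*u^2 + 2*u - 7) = 5*u^2 + 3*u - 15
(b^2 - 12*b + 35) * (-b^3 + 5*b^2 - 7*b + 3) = -b^5 + 17*b^4 - 102*b^3 + 262*b^2 - 281*b + 105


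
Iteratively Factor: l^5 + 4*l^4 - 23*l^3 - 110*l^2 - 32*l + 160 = (l + 2)*(l^4 + 2*l^3 - 27*l^2 - 56*l + 80) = (l - 5)*(l + 2)*(l^3 + 7*l^2 + 8*l - 16) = (l - 5)*(l + 2)*(l + 4)*(l^2 + 3*l - 4) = (l - 5)*(l + 2)*(l + 4)^2*(l - 1)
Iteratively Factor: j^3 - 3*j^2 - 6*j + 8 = (j - 1)*(j^2 - 2*j - 8) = (j - 1)*(j + 2)*(j - 4)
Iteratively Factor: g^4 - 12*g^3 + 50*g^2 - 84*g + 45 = (g - 1)*(g^3 - 11*g^2 + 39*g - 45) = (g - 3)*(g - 1)*(g^2 - 8*g + 15) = (g - 3)^2*(g - 1)*(g - 5)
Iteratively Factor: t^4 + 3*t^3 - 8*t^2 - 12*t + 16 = (t + 2)*(t^3 + t^2 - 10*t + 8) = (t + 2)*(t + 4)*(t^2 - 3*t + 2) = (t - 1)*(t + 2)*(t + 4)*(t - 2)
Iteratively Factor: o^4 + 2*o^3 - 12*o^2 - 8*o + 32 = (o + 4)*(o^3 - 2*o^2 - 4*o + 8) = (o - 2)*(o + 4)*(o^2 - 4) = (o - 2)*(o + 2)*(o + 4)*(o - 2)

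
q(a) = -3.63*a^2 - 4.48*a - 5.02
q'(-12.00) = 82.64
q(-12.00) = -473.98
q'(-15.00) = 104.42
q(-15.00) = -754.57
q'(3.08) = -26.84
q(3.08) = -53.25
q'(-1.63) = 7.35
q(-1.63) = -7.36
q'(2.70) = -24.08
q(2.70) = -43.58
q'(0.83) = -10.51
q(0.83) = -11.24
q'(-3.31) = 19.55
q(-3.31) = -29.96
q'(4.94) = -40.34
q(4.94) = -115.74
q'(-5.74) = 37.19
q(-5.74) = -98.90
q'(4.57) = -37.66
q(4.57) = -101.31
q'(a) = -7.26*a - 4.48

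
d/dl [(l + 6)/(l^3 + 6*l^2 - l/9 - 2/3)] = -162*l/(81*l^4 - 18*l^2 + 1)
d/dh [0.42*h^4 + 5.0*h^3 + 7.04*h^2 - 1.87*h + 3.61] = 1.68*h^3 + 15.0*h^2 + 14.08*h - 1.87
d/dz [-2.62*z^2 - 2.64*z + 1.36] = -5.24*z - 2.64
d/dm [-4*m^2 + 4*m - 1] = 4 - 8*m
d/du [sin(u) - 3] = cos(u)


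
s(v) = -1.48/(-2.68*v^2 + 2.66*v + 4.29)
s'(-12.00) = 0.00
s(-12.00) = 0.00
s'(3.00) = -0.14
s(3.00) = 0.12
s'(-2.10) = 0.12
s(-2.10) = 0.11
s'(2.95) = -0.16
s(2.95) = 0.13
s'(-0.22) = 0.44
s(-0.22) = -0.41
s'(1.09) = -0.29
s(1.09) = -0.37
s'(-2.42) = 0.07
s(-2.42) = 0.08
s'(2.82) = -0.20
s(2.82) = 0.16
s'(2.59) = -0.36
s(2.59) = 0.22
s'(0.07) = 0.17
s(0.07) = -0.33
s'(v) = -1.48*(5.36*v - 2.66)/(-2.68*v^2 + 2.66*v + 4.29)^2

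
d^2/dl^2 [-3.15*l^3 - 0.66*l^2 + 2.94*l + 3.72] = -18.9*l - 1.32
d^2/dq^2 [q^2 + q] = 2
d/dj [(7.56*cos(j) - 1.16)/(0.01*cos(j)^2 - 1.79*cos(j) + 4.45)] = (0.0756*cos(j)^2 - 0.0231999999999992*cos(j) - 31.5656)*sin(j)/(0.0001*cos(j)^4 - 0.0358*cos(j)^3 + 3.2931*cos(j)^2 - 15.931*cos(j) + 19.8025)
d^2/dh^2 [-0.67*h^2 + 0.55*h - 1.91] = -1.34000000000000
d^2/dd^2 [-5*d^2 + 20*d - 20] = -10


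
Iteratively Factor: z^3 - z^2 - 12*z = (z - 4)*(z^2 + 3*z) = z*(z - 4)*(z + 3)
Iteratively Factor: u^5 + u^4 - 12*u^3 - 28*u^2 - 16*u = (u + 2)*(u^4 - u^3 - 10*u^2 - 8*u) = (u + 2)^2*(u^3 - 3*u^2 - 4*u) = (u - 4)*(u + 2)^2*(u^2 + u) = u*(u - 4)*(u + 2)^2*(u + 1)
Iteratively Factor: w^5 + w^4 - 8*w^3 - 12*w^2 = (w + 2)*(w^4 - w^3 - 6*w^2) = (w + 2)^2*(w^3 - 3*w^2) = w*(w + 2)^2*(w^2 - 3*w) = w*(w - 3)*(w + 2)^2*(w)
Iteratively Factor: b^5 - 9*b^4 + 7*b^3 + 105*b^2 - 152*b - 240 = (b + 1)*(b^4 - 10*b^3 + 17*b^2 + 88*b - 240) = (b - 4)*(b + 1)*(b^3 - 6*b^2 - 7*b + 60) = (b - 4)*(b + 1)*(b + 3)*(b^2 - 9*b + 20) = (b - 5)*(b - 4)*(b + 1)*(b + 3)*(b - 4)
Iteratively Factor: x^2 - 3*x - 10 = (x + 2)*(x - 5)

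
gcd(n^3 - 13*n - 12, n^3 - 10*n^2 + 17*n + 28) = n^2 - 3*n - 4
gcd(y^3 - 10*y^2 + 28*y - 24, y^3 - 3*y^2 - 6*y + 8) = 1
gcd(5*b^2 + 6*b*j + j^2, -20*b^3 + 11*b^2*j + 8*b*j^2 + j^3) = 5*b + j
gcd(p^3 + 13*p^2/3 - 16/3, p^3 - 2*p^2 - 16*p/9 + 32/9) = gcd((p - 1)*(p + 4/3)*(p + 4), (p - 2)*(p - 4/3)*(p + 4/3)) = p + 4/3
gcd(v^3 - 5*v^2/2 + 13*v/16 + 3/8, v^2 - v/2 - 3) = v - 2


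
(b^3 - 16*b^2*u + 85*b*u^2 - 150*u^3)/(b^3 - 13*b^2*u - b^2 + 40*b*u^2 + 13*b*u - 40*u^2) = (-b^2 + 11*b*u - 30*u^2)/(-b^2 + 8*b*u + b - 8*u)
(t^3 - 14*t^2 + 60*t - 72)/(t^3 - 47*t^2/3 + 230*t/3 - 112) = 3*(t^2 - 8*t + 12)/(3*t^2 - 29*t + 56)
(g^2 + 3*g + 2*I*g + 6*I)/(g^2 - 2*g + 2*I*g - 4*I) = (g + 3)/(g - 2)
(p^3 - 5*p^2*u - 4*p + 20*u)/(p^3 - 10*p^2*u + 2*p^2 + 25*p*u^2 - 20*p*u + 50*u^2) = (p - 2)/(p - 5*u)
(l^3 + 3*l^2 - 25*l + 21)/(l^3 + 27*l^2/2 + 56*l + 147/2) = 2*(l^2 - 4*l + 3)/(2*l^2 + 13*l + 21)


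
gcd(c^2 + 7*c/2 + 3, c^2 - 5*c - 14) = c + 2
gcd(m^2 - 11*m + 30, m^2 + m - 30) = m - 5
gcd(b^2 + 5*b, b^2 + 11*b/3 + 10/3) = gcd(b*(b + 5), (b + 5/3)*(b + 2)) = 1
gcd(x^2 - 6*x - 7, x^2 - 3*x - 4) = x + 1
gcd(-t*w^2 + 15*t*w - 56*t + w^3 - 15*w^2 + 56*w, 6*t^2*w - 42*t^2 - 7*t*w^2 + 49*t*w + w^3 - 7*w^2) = t*w - 7*t - w^2 + 7*w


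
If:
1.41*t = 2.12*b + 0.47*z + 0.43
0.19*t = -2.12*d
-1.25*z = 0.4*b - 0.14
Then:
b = 0.35 - 3.125*z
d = 0.391225076943664*z - 0.0744948481198983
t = 0.831205673758865 - 4.36524822695035*z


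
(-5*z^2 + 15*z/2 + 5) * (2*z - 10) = -10*z^3 + 65*z^2 - 65*z - 50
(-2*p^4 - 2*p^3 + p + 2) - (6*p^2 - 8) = -2*p^4 - 2*p^3 - 6*p^2 + p + 10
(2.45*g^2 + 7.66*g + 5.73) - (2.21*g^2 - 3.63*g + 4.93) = 0.24*g^2 + 11.29*g + 0.800000000000001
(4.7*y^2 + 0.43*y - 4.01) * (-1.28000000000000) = -6.016*y^2 - 0.5504*y + 5.1328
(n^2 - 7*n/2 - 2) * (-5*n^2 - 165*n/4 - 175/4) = -5*n^4 - 95*n^3/4 + 885*n^2/8 + 1885*n/8 + 175/2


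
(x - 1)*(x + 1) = x^2 - 1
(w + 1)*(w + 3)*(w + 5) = w^3 + 9*w^2 + 23*w + 15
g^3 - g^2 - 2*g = g*(g - 2)*(g + 1)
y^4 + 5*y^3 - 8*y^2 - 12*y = y*(y - 2)*(y + 1)*(y + 6)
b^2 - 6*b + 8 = (b - 4)*(b - 2)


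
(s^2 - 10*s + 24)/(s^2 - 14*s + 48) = (s - 4)/(s - 8)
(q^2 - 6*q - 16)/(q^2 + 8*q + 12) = (q - 8)/(q + 6)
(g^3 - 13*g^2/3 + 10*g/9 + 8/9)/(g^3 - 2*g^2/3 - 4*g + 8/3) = (3*g^2 - 11*g - 4)/(3*(g^2 - 4))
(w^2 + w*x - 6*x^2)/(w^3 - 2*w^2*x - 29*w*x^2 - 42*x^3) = (-w + 2*x)/(-w^2 + 5*w*x + 14*x^2)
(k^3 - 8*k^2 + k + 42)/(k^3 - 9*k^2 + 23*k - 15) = (k^2 - 5*k - 14)/(k^2 - 6*k + 5)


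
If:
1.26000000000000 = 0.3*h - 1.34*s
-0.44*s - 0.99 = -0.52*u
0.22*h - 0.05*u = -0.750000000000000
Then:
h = -3.30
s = -1.68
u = 0.48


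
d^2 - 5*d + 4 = (d - 4)*(d - 1)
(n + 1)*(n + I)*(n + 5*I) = n^3 + n^2 + 6*I*n^2 - 5*n + 6*I*n - 5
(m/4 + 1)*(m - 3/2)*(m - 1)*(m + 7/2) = m^4/4 + 5*m^3/4 - 13*m^2/16 - 95*m/16 + 21/4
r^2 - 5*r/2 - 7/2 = (r - 7/2)*(r + 1)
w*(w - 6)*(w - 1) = w^3 - 7*w^2 + 6*w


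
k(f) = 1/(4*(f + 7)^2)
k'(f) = -1/(2*(f + 7)^3)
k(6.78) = 0.00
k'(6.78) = -0.00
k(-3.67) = 0.02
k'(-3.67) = -0.01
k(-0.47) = 0.01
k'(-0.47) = -0.00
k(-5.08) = 0.07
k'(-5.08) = -0.07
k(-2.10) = 0.01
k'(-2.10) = -0.00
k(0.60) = 0.00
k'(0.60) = -0.00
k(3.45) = 0.00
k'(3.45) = -0.00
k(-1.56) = 0.01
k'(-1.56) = -0.00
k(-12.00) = 0.01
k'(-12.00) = 0.00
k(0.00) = 0.01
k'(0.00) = 0.00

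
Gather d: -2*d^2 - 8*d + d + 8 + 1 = -2*d^2 - 7*d + 9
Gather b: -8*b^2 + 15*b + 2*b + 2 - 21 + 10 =-8*b^2 + 17*b - 9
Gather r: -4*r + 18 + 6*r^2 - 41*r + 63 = 6*r^2 - 45*r + 81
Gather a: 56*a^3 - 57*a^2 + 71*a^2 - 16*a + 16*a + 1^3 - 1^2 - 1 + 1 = 56*a^3 + 14*a^2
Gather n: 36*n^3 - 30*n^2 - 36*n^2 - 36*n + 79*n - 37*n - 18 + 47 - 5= 36*n^3 - 66*n^2 + 6*n + 24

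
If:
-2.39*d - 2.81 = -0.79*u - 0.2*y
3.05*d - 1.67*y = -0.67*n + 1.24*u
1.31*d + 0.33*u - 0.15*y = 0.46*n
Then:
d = 0.637497595472663*y + 1.01510663690913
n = 2.69136107623541*y + 7.64570298037285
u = 1.67546740908818*y + 6.62798083824408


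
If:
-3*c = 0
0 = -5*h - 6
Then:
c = 0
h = -6/5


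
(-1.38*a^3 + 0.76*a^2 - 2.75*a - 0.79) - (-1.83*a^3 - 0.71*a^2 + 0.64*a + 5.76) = 0.45*a^3 + 1.47*a^2 - 3.39*a - 6.55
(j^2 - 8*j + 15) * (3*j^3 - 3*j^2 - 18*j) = 3*j^5 - 27*j^4 + 51*j^3 + 99*j^2 - 270*j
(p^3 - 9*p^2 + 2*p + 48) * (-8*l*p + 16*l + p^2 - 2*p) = -8*l*p^4 + 88*l*p^3 - 160*l*p^2 - 352*l*p + 768*l + p^5 - 11*p^4 + 20*p^3 + 44*p^2 - 96*p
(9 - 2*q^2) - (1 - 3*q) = -2*q^2 + 3*q + 8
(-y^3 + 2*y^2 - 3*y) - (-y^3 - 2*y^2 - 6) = 4*y^2 - 3*y + 6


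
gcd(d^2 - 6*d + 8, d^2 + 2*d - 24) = d - 4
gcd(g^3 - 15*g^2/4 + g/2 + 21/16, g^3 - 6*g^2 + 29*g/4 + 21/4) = g^2 - 3*g - 7/4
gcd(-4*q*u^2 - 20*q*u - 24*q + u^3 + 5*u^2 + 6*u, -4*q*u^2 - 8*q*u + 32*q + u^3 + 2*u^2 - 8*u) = 4*q - u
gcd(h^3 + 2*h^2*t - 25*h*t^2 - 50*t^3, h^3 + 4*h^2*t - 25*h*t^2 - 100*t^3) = -h^2 + 25*t^2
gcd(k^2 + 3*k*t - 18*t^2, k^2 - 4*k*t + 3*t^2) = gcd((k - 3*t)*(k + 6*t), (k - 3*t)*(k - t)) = -k + 3*t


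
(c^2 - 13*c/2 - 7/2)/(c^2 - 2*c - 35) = (c + 1/2)/(c + 5)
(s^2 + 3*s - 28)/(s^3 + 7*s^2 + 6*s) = (s^2 + 3*s - 28)/(s*(s^2 + 7*s + 6))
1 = 1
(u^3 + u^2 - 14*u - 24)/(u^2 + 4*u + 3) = (u^2 - 2*u - 8)/(u + 1)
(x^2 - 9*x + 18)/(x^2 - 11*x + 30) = (x - 3)/(x - 5)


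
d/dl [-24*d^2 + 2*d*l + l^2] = 2*d + 2*l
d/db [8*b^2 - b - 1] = 16*b - 1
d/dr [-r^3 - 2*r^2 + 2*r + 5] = -3*r^2 - 4*r + 2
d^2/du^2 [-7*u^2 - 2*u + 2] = -14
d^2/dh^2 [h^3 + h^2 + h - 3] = 6*h + 2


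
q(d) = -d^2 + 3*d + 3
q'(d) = 3 - 2*d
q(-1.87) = -6.11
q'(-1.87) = 6.74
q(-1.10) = -1.51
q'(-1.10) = 5.20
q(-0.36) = 1.79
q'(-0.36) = 3.72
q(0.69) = 4.59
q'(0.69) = 1.62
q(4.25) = -2.31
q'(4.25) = -5.50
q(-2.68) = -12.22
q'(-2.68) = 8.36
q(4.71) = -5.05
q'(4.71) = -6.42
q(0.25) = 3.69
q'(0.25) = 2.50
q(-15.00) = -267.00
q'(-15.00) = 33.00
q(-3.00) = -15.00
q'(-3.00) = 9.00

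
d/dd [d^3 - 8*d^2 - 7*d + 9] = 3*d^2 - 16*d - 7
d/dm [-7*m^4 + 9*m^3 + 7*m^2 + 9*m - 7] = -28*m^3 + 27*m^2 + 14*m + 9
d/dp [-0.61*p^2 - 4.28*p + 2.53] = -1.22*p - 4.28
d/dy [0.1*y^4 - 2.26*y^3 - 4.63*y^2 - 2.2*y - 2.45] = 0.4*y^3 - 6.78*y^2 - 9.26*y - 2.2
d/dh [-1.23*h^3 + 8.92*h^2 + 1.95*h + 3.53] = -3.69*h^2 + 17.84*h + 1.95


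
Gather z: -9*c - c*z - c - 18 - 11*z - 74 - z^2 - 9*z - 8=-10*c - z^2 + z*(-c - 20) - 100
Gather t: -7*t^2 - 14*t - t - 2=-7*t^2 - 15*t - 2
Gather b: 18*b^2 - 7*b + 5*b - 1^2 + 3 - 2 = 18*b^2 - 2*b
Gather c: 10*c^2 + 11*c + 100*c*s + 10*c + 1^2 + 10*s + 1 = 10*c^2 + c*(100*s + 21) + 10*s + 2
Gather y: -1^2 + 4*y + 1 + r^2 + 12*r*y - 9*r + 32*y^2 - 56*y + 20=r^2 - 9*r + 32*y^2 + y*(12*r - 52) + 20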